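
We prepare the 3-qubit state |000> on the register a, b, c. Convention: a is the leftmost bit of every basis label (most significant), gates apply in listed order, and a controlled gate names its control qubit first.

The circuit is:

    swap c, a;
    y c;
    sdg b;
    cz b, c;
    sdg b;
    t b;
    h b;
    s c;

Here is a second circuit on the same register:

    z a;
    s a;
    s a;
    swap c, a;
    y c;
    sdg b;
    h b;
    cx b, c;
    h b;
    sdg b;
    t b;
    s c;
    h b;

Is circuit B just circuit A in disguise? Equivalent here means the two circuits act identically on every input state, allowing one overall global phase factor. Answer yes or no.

No — the two circuits implement different unitaries, even allowing a global phase.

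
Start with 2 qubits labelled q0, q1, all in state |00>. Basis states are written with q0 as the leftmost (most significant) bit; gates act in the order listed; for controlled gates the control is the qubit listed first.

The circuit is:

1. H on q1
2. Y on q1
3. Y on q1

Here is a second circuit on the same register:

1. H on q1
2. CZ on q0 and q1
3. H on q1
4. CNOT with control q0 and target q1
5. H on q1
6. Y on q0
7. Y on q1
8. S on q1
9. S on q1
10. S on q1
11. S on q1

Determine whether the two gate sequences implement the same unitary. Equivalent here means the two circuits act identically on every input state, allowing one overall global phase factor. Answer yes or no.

No, they are not equivalent — no single phase factor reconciles the two unitaries.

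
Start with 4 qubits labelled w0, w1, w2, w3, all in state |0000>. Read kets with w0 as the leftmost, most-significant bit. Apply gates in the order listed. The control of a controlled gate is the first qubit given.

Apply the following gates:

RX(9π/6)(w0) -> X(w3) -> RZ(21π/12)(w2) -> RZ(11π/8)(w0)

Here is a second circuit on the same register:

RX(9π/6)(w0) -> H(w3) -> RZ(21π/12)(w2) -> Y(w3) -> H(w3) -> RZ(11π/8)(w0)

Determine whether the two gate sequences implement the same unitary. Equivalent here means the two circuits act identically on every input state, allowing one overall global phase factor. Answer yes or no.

No, they are not equivalent — no single phase factor reconciles the two unitaries.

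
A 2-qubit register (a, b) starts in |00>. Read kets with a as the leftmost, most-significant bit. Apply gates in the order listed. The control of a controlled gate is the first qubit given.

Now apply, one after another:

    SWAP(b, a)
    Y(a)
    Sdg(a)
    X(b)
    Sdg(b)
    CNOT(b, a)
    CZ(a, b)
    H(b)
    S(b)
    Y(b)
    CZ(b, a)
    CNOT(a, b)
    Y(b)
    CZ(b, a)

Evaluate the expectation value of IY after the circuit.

The observable IY averages to -1.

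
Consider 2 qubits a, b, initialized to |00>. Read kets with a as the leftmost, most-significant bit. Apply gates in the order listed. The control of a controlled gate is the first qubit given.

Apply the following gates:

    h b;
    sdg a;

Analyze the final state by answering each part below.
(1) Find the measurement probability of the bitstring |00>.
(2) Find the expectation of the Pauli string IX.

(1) The probability of measuring |00> is 1/2.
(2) The expectation value of IX is 1.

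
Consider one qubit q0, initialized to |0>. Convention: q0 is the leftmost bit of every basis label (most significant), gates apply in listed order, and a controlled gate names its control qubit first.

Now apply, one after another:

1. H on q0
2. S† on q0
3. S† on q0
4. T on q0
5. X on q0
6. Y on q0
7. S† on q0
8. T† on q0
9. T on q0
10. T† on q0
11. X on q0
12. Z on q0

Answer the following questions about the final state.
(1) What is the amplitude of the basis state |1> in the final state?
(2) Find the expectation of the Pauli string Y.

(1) The final state's coefficient on |1> equals sqrt(2)*I/2.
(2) The observable Y averages to -1.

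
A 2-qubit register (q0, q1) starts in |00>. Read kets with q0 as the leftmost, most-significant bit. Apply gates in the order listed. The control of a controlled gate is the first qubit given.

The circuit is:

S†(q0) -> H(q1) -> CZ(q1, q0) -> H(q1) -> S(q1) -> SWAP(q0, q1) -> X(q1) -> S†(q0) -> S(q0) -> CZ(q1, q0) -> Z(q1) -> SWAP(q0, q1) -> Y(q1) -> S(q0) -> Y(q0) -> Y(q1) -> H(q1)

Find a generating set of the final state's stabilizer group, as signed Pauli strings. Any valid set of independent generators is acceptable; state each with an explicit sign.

The final state is stabilized by the group generated by +IX, +ZI; other independent generating sets are equally valid.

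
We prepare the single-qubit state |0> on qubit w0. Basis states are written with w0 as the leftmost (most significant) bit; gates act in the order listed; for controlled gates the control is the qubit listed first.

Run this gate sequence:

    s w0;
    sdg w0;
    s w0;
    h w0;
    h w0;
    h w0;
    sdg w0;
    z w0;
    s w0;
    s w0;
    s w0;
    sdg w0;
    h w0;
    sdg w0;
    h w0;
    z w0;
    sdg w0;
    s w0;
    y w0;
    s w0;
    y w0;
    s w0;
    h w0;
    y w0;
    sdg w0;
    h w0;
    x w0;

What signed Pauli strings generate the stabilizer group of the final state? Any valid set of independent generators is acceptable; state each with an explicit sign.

The final state is stabilized by the group generated by +Y; other independent generating sets are equally valid. Key observation: steps 4-5 multiply out to the identity, so the circuit reduces to the remaining gates.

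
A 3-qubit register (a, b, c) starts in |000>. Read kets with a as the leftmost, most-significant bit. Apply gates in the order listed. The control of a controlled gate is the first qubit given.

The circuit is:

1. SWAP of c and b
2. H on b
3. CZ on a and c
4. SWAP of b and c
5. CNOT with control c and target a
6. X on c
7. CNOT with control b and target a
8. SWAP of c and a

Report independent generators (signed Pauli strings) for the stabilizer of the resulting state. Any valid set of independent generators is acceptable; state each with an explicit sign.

The final state is stabilized by the group generated by +XIX, -ZIZ, +IZI; other independent generating sets are equally valid.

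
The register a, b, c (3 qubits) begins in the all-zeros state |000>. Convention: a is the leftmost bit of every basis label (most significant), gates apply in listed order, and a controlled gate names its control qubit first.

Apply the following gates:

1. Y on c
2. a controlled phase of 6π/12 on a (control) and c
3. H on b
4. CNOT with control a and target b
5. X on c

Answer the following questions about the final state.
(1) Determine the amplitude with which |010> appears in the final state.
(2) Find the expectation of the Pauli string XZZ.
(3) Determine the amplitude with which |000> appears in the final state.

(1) |010> carries amplitude sqrt(2)*I/2 in the final state.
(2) In the final state, XZZ has expectation 0.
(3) The amplitude on |000> is sqrt(2)*I/2.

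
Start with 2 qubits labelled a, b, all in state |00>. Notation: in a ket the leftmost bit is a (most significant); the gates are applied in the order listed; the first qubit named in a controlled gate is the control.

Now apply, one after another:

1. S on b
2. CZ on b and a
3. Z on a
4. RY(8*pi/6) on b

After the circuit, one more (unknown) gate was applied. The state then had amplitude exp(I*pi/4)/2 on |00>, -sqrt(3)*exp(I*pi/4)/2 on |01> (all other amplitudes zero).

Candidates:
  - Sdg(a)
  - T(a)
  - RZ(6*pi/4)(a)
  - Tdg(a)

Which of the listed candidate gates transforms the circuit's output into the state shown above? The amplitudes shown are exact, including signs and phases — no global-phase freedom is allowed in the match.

It was RZ(6*pi/4)(a) that produced the state shown.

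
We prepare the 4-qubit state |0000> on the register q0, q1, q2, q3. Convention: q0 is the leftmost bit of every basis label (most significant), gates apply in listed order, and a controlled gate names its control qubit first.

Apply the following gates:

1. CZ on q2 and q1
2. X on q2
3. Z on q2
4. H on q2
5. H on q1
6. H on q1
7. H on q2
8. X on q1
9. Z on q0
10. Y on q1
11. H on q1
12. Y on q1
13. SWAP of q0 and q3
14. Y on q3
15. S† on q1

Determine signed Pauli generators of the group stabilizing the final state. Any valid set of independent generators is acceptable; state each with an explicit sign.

The final state is stabilized by the group generated by +IYII, +ZIII, -IIZI, -IIIZ; other independent generating sets are equally valid. Key observation: steps 4-7 multiply out to the identity, so the circuit reduces to the remaining gates.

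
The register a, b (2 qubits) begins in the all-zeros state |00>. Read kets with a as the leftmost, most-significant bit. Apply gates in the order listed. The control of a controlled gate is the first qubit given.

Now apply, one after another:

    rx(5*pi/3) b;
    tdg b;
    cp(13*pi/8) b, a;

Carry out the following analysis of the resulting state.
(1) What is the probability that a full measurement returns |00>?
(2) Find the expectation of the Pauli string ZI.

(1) The probability of measuring |00> is 3/4.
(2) In the final state, ZI has expectation 1.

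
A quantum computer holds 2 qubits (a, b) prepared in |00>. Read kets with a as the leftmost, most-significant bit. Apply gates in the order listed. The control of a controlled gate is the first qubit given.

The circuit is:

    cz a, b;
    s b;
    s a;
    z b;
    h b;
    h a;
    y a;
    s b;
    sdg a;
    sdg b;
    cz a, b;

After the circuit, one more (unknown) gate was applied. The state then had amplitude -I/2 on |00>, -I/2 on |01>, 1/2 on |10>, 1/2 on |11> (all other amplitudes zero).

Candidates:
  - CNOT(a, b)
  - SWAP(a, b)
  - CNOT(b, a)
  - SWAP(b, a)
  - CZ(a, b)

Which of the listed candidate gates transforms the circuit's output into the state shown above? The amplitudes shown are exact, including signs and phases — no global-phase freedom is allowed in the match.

It was CZ(a, b) that produced the state shown.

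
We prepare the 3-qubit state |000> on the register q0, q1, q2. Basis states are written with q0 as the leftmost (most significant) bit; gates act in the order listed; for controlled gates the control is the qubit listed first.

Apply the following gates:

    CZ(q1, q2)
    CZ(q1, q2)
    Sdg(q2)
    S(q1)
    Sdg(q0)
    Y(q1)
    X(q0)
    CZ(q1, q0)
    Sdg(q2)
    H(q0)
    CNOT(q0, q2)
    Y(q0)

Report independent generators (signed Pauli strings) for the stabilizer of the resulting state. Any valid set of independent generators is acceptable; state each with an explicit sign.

The stabilizer group can be generated by +XIX, -ZIZ, -IZI, among other valid generating sets. Key observation: steps 1-2 multiply out to the identity, so the circuit reduces to the remaining gates.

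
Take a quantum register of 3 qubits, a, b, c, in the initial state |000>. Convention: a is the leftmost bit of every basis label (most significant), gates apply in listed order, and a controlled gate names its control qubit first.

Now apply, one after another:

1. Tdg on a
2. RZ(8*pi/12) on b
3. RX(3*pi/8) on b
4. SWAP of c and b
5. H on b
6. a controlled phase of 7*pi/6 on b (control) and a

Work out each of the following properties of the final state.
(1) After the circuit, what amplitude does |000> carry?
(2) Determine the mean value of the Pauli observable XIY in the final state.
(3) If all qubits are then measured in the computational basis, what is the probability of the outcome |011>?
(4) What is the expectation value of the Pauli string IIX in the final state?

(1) The amplitude on |000> is -sqrt(2)*exp(2*I*pi/3)*cos(3*pi/16)/2.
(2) The observable XIY averages to 0.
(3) A full measurement returns |011> with probability 1/4 - sqrt(2 - sqrt(2))/8.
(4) The observable IIX averages to 0.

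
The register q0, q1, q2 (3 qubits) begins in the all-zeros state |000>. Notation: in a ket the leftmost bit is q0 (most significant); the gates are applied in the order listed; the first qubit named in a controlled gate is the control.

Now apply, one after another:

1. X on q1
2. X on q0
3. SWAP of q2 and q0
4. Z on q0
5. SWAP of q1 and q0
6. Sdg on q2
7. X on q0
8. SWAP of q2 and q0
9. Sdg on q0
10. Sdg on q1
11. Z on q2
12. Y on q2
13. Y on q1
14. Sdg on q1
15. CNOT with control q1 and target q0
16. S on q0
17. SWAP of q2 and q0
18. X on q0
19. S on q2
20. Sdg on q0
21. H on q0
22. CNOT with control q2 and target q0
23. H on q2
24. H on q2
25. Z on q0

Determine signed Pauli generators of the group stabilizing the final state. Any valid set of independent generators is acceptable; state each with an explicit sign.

The stabilizer group can be generated by -XII, -IZI, +IIZ, among other valid generating sets. Key observation: gates 23-24 undo each other exactly, leaving only the rest of the circuit to track.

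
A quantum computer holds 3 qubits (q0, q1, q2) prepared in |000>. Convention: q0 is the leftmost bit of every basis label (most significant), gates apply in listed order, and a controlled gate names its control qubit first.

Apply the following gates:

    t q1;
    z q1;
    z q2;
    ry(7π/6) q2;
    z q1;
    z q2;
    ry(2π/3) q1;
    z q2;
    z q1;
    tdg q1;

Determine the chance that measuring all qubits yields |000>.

The probability of measuring |000> is 1/8 - sqrt(3)/16.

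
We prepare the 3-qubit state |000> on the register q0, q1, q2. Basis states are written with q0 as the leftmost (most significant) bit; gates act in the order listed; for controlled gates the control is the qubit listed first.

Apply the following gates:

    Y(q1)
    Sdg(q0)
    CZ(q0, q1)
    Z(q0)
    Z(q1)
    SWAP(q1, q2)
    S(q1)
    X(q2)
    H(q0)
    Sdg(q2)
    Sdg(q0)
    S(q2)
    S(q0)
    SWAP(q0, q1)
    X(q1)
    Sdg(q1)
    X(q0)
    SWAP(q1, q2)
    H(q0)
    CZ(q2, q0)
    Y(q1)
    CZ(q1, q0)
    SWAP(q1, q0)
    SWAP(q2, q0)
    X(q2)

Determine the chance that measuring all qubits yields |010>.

The probability of measuring |010> is 1/4.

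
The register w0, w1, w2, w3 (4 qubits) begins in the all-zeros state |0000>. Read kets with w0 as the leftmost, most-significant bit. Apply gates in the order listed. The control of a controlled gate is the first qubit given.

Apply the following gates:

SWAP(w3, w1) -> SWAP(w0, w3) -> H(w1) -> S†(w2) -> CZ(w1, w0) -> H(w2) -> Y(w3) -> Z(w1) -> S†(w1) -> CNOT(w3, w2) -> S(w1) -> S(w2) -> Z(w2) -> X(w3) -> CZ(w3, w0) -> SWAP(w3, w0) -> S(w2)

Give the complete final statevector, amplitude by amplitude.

The final amplitudes are I/2 on |0000>, I/2 on |0010>, -I/2 on |0100>, -I/2 on |0110>, and 0 on every other basis state.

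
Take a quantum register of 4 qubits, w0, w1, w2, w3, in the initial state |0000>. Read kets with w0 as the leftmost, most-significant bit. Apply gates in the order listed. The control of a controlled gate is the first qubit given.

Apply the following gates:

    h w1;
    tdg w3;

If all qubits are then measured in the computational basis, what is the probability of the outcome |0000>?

A full measurement returns |0000> with probability 1/2.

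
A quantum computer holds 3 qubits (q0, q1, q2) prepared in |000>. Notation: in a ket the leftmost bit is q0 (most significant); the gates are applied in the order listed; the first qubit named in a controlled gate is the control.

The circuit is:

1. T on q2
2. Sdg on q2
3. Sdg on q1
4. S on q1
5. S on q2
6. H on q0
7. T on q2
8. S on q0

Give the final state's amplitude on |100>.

The amplitude on |100> is sqrt(2)*I/2.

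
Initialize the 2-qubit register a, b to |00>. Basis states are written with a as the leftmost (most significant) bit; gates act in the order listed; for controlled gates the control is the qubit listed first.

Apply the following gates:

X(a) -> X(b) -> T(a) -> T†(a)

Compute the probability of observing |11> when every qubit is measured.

Outcome |11> occurs with probability 1.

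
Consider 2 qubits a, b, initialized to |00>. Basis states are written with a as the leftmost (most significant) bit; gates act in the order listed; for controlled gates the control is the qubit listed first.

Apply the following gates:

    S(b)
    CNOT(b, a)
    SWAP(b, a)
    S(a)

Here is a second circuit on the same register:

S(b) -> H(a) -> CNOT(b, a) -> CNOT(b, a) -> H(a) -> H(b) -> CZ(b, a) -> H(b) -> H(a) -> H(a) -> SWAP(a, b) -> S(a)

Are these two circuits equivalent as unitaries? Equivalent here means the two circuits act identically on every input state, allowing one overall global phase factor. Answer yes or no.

No — the two circuits implement different unitaries, even allowing a global phase.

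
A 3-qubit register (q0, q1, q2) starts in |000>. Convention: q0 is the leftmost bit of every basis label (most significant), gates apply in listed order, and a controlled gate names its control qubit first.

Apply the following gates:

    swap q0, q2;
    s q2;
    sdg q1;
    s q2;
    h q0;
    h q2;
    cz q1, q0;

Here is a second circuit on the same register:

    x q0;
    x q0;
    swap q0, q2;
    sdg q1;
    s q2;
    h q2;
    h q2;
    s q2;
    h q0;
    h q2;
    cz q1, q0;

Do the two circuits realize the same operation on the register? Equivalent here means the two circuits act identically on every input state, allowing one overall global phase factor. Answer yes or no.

Yes, they are equivalent — the unitaries differ by at most a global phase.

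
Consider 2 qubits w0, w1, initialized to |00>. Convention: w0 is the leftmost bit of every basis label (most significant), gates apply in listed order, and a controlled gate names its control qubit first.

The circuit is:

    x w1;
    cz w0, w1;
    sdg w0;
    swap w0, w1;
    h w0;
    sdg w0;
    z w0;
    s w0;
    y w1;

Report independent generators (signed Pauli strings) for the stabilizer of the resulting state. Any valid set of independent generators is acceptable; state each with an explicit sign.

One valid set of independent stabilizer generators is +XI, -IZ (any independent generating set of the same group is equally correct).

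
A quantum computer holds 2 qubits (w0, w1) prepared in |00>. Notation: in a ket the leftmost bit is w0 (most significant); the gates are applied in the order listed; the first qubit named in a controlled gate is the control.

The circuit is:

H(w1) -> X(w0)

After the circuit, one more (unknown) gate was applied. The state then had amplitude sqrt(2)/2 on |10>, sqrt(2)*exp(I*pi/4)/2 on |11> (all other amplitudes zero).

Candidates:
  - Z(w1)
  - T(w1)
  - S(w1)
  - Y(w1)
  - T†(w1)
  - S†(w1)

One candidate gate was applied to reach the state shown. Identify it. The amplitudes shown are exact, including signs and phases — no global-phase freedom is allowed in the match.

It was T(w1) that produced the state shown.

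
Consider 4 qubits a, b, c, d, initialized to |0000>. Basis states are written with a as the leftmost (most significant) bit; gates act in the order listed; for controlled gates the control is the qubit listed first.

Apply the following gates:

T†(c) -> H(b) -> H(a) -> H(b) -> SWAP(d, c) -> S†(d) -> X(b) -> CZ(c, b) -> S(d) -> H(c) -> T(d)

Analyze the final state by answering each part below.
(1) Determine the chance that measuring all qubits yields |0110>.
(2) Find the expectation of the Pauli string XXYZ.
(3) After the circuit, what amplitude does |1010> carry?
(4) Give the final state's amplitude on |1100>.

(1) The probability of measuring |0110> is 1/4.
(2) The expectation value of XXYZ is 0.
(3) The final state's coefficient on |1010> equals 0.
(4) |1100> carries amplitude 1/2 in the final state.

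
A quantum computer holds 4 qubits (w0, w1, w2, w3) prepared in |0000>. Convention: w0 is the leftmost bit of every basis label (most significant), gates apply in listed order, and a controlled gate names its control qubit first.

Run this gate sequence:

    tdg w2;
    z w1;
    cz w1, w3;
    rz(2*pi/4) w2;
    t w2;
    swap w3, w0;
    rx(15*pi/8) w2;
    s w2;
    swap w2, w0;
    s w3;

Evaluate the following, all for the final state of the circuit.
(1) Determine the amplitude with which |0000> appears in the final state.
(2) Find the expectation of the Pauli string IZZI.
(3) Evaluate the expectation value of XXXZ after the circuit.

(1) The amplitude on |0000> is exp(3*I*pi/4)*cos(pi/16).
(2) The observable IZZI averages to 1.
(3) The expectation value of XXXZ is 0.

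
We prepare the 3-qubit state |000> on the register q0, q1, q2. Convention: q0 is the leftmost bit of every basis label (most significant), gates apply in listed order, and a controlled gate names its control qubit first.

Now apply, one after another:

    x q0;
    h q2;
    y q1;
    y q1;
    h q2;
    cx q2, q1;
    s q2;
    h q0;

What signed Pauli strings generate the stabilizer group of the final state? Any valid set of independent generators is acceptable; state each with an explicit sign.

The final state is stabilized by the group generated by -XII, +IZI, +IIZ; other independent generating sets are equally valid.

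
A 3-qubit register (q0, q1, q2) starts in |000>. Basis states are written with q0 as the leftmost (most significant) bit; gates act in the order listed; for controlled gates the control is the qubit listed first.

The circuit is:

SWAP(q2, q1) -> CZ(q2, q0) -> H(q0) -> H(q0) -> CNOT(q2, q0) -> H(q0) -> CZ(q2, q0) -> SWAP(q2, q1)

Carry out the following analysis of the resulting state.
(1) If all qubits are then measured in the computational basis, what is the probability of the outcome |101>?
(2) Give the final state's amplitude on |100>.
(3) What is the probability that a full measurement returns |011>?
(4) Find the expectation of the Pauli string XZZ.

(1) The probability of measuring |101> is 0.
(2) The amplitude on |100> is sqrt(2)/2.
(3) A full measurement returns |011> with probability 0.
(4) The expectation value of XZZ is 1.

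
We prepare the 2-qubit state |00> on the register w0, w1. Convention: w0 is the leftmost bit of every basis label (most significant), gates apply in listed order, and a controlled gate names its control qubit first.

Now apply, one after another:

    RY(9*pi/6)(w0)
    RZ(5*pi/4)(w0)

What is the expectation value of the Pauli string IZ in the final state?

In the final state, IZ has expectation 1.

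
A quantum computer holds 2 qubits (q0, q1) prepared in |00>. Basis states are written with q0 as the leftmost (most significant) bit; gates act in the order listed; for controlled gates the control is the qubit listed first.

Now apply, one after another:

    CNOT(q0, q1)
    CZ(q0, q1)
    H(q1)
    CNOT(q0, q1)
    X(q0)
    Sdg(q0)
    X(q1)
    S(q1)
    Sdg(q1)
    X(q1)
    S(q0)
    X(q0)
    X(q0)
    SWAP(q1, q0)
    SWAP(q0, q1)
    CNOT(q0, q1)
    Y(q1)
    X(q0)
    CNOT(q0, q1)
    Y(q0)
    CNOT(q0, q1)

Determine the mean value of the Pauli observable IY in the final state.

The observable IY averages to 0. Key observation: gates 6-11 undo each other exactly, leaving only the rest of the circuit to track.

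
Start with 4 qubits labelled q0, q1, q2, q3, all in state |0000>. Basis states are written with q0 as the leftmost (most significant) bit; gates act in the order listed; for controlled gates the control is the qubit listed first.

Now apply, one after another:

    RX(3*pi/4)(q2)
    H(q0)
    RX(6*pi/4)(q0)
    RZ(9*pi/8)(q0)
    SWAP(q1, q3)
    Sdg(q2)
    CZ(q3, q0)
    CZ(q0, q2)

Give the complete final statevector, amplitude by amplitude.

After the circuit, the state carries amplitude (1 + I)*sqrt(2 - sqrt(2))*exp(7*I*pi/16)/4 on |0000>, (-1 - I)*sqrt(sqrt(2) + 2)*exp(7*I*pi/16)/4 on |0010>, (1 - I)*sqrt(2 - sqrt(2))*exp(I*pi/16)/4 on |1000>, (1 - I)*sqrt(sqrt(2) + 2)*exp(I*pi/16)/4 on |1010>, and 0 on every other basis state.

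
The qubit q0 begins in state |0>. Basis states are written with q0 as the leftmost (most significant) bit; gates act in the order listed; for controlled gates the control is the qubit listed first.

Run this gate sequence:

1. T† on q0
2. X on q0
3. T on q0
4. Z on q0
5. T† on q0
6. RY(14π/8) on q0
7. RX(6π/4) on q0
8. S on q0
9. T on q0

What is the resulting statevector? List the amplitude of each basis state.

The resulting statevector has amplitude -sqrt(2)*sqrt(2 - sqrt(2))/4 - sqrt(2)*I*sqrt(sqrt(2) + 2)/4 on |0>, -sqrt(2)*sqrt(sqrt(2) + 2)*exp(3*I*pi/4)/4 + sqrt(2)*sqrt(2 - sqrt(2))*exp(I*pi/4)/4 on |1>.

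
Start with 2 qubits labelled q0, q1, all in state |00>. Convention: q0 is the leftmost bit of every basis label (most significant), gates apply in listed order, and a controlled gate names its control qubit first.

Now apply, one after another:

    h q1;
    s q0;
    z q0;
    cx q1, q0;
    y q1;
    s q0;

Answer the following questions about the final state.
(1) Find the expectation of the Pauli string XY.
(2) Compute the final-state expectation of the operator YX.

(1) In the final state, XY has expectation 1.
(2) The expectation value of YX is -1.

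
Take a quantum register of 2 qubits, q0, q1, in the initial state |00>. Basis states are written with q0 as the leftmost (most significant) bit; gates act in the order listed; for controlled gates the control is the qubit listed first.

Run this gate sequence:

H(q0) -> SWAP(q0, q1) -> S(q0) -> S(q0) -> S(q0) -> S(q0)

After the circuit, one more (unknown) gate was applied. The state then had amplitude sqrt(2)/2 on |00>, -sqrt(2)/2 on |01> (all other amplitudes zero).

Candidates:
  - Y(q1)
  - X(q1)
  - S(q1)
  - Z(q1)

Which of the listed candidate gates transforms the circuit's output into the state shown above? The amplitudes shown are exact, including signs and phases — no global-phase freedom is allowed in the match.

It was Z(q1) that produced the state shown. Key observation: the block from step 3 through step 6 cancels to the identity and can be dropped.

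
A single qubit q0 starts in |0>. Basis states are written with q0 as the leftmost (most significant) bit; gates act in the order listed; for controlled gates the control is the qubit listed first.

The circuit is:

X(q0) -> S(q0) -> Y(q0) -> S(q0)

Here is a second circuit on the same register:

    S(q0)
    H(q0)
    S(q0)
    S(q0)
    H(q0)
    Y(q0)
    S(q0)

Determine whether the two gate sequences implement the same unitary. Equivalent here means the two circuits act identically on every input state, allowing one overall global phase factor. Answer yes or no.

No — the two circuits implement different unitaries, even allowing a global phase.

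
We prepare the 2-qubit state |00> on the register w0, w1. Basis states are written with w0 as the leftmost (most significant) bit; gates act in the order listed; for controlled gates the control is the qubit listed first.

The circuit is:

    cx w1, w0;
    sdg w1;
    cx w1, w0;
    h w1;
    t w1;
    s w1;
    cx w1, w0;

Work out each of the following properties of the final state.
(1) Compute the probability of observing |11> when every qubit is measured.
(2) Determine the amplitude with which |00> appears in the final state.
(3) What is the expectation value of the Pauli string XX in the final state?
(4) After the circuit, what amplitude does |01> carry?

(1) Outcome |11> occurs with probability 1/2.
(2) |00> carries amplitude sqrt(2)/2 in the final state.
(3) In the final state, XX has expectation -sqrt(2)/2.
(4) The amplitude on |01> is 0.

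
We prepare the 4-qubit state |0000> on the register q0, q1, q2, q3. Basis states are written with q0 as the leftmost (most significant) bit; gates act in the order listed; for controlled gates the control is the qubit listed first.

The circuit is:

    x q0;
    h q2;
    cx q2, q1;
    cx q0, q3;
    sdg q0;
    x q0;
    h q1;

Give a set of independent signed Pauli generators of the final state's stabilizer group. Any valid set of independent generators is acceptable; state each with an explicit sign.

One valid set of independent stabilizer generators is +IXZI, +IZXI, +ZIII, -IIIZ (any independent generating set of the same group is equally correct).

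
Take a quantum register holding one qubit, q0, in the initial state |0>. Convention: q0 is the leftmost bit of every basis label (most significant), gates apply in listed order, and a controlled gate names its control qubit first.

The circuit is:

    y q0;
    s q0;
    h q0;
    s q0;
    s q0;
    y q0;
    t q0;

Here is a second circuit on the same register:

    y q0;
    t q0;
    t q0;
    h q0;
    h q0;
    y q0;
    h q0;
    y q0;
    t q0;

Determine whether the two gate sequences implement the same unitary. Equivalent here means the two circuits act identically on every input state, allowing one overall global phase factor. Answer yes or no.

No: there is an input state on which the two circuits produce genuinely different outputs (not merely differing by a phase).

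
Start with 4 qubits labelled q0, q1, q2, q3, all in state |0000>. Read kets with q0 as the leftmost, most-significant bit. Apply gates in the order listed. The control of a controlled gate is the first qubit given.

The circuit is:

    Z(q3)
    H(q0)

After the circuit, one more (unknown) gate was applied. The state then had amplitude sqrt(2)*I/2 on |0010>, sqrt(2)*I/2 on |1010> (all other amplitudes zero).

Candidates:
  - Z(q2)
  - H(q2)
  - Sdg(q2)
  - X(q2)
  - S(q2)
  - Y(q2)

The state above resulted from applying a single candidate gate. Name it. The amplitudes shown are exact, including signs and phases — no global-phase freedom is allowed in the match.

The applied gate was Y(q2).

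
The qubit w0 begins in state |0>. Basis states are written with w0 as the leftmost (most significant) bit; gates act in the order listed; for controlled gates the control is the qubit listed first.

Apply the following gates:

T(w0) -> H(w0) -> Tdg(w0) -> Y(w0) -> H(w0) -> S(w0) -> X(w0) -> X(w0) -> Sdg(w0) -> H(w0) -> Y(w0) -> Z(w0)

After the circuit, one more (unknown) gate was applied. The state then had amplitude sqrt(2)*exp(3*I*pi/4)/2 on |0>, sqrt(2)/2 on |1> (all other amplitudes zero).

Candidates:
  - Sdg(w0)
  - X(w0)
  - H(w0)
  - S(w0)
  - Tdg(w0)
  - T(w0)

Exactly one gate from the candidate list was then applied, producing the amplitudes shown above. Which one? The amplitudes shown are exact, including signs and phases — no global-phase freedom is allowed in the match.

The unique candidate consistent with the amplitudes is X(w0). Key observation: gates 4-11 undo each other exactly, leaving only the rest of the circuit to track.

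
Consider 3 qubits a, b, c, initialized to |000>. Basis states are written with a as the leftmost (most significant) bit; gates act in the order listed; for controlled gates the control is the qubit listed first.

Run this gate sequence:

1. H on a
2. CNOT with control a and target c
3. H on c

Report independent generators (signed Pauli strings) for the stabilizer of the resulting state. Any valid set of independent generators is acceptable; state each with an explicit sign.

The stabilizer group can be generated by +XIZ, +ZIX, +IZI, among other valid generating sets.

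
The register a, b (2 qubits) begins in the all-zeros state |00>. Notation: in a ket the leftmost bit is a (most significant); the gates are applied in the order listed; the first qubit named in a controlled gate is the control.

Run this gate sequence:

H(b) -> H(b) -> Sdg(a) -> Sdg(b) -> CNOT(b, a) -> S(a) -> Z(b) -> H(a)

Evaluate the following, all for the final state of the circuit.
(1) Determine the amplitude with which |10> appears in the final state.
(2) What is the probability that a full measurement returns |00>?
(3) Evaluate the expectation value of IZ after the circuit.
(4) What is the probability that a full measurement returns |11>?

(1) The final state's coefficient on |10> equals sqrt(2)/2.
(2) The probability of measuring |00> is 1/2.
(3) In the final state, IZ has expectation 1.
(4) The probability of measuring |11> is 0.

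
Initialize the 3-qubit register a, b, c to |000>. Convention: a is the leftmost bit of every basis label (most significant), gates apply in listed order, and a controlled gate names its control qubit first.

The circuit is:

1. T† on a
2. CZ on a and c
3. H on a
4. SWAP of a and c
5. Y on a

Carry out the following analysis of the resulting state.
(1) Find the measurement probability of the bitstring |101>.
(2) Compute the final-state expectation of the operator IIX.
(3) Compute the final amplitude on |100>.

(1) The probability of measuring |101> is 1/2.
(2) In the final state, IIX has expectation 1.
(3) The amplitude on |100> is sqrt(2)*I/2.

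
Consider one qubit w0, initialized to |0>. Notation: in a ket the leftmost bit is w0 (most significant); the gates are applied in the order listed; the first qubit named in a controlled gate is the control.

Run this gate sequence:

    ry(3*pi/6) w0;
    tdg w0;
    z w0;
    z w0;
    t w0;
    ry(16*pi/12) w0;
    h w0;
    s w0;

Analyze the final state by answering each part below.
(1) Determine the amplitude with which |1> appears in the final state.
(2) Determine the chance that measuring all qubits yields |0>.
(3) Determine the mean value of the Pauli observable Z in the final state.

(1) The final state's coefficient on |1> equals -sqrt(3)*I/2.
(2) Outcome |0> occurs with probability 1/4.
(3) The observable Z averages to -1/2.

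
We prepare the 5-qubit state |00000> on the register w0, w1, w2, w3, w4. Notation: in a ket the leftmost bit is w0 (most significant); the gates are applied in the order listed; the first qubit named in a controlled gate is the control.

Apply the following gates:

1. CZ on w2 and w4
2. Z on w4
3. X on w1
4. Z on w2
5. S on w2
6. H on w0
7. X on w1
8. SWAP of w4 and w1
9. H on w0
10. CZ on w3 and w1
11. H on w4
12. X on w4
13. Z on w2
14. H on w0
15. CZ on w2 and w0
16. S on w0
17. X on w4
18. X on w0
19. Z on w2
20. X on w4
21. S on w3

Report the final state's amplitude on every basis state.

After the circuit, the state carries amplitude I/2 on |00000>, I/2 on |00001>, 1/2 on |10000>, 1/2 on |10001>, and 0 on every other basis state.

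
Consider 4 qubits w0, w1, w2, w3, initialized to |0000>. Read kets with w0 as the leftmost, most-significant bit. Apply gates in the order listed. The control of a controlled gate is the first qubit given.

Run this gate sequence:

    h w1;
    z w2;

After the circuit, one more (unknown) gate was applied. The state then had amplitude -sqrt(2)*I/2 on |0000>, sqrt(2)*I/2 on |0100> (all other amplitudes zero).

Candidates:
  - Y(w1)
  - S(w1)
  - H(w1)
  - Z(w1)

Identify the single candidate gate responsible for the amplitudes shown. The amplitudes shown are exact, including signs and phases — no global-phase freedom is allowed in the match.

The applied gate was Y(w1).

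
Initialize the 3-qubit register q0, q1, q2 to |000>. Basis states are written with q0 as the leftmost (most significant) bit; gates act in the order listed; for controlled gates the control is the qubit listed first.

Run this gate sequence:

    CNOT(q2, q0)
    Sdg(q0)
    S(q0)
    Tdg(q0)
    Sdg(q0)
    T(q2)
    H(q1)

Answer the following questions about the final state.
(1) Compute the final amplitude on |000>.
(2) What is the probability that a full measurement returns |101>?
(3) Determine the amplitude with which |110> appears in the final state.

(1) |000> carries amplitude sqrt(2)/2 in the final state.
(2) The probability of measuring |101> is 0.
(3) The amplitude on |110> is 0.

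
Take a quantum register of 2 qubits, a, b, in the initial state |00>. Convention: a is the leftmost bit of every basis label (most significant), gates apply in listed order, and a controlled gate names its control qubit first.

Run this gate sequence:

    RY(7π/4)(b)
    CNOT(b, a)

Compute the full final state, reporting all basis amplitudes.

The final amplitudes are -sqrt(sqrt(2) + 2)/2 on |00>, 0 on |01>, 0 on |10>, sqrt(2 - sqrt(2))/2 on |11>.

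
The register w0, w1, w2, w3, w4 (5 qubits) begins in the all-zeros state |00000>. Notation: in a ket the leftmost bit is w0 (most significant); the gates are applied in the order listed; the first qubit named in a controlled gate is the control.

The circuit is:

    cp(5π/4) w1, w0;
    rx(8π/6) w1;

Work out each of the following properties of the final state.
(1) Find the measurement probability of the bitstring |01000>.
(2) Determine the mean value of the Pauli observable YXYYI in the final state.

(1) The probability of measuring |01000> is 3/4.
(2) In the final state, YXYYI has expectation 0.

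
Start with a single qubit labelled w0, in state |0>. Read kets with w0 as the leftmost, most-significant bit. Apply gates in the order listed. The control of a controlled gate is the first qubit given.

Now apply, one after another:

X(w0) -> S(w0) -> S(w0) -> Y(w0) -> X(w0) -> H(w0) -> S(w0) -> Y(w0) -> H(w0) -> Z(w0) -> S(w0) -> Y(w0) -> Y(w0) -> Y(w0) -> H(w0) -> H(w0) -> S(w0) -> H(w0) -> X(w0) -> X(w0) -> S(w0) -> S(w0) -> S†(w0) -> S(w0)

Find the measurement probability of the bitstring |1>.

A full measurement returns |1> with probability 1/2. Key observation: gates 22-23 undo each other exactly, leaving only the rest of the circuit to track.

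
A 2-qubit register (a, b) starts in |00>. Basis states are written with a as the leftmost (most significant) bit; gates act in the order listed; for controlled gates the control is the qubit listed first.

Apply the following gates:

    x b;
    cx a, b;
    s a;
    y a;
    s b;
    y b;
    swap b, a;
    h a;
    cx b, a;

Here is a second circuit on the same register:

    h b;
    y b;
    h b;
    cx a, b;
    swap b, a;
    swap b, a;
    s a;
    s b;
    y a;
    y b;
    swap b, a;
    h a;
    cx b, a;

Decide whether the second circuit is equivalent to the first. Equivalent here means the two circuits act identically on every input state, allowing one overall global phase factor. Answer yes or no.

No, they are not equivalent — no single phase factor reconciles the two unitaries.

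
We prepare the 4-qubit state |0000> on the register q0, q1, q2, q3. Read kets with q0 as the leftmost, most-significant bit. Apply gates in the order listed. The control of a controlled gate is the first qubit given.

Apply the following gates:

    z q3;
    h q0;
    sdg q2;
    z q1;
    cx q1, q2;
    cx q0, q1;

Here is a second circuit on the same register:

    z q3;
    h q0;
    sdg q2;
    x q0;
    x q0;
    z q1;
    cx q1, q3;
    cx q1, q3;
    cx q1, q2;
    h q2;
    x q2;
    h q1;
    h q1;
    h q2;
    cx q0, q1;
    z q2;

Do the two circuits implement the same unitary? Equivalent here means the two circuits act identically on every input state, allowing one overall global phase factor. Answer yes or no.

Yes: on every input state the two circuits agree up to one overall phase factor.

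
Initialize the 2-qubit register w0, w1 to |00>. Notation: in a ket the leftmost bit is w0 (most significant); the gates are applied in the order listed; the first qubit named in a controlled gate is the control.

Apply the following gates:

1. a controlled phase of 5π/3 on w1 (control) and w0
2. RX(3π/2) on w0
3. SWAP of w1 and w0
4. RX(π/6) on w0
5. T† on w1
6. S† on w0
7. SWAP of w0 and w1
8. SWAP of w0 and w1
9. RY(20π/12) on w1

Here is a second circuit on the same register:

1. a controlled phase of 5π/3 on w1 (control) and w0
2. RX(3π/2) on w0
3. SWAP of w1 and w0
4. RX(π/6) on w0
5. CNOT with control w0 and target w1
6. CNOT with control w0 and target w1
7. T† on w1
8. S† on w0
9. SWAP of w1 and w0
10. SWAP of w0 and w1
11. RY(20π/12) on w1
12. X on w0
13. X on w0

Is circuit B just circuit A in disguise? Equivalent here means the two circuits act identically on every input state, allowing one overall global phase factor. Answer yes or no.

Yes — the two circuits implement the same unitary up to a global phase.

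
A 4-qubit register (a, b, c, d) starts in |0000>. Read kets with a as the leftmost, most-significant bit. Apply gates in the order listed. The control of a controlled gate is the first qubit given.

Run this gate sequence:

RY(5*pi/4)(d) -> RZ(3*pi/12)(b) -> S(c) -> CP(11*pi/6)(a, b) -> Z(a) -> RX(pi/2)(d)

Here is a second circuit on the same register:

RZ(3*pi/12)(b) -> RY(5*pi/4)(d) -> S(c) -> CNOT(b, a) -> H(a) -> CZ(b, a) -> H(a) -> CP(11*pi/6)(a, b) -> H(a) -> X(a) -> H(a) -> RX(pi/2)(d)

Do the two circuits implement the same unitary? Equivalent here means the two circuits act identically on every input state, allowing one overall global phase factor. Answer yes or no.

Yes, they are equivalent — the unitaries differ by at most a global phase.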